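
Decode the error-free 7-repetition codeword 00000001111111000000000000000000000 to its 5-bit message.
Split into 7-bit blocks: 0000000 1111111 0000000 0000000 0000000
Data = 01000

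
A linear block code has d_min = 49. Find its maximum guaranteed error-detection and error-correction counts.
(a) Detection requires d_min ≥ e+1, so e ≤ d_min − 1 = 48.
(b) Correction requires d_min ≥ 2t+1, so t ≤ ⌊(d_min − 1)/2⌋ = ⌊48/2⌋ = 24.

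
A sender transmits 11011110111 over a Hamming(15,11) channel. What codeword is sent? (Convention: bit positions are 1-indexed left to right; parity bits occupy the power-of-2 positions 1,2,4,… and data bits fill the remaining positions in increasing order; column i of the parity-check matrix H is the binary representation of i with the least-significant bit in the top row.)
Codeword c = d · G (mod 2), d = 11011110111:
  c[0] = d·G[:,0] = (11011110111)·(11011010101) mod 2 = 1+1+0+1+1+0+1+0+1+0+1 mod 2 = 1
  c[1] = d·G[:,1] = (11011110111)·(10110110011) mod 2 = 1+0+0+1+0+1+1+0+0+1+1 mod 2 = 0
  c[2] = d·G[:,2] = (11011110111)·(10000000000) mod 2 = 1+0+0+0+0+0+0+0+0+0+0 mod 2 = 1
  c[3] = d·G[:,3] = (11011110111)·(01110001111) mod 2 = 0+1+0+1+0+0+0+0+1+1+1 mod 2 = 1
  c[4] = d·G[:,4] = (11011110111)·(01000000000) mod 2 = 0+1+0+0+0+0+0+0+0+0+0 mod 2 = 1
  c[5] = d·G[:,5] = (11011110111)·(00100000000) mod 2 = 0+0+0+0+0+0+0+0+0+0+0 mod 2 = 0
  c[6] = d·G[:,6] = (11011110111)·(00010000000) mod 2 = 0+0+0+1+0+0+0+0+0+0+0 mod 2 = 1
  c[7] = d·G[:,7] = (11011110111)·(00001111111) mod 2 = 0+0+0+0+1+1+1+0+1+1+1 mod 2 = 0
  c[8] = d·G[:,8] = (11011110111)·(00001000000) mod 2 = 0+0+0+0+1+0+0+0+0+0+0 mod 2 = 1
  c[9] = d·G[:,9] = (11011110111)·(00000100000) mod 2 = 0+0+0+0+0+1+0+0+0+0+0 mod 2 = 1
  c[10] = d·G[:,10] = (11011110111)·(00000010000) mod 2 = 0+0+0+0+0+0+1+0+0+0+0 mod 2 = 1
  c[11] = d·G[:,11] = (11011110111)·(00000001000) mod 2 = 0+0+0+0+0+0+0+0+0+0+0 mod 2 = 0
  c[12] = d·G[:,12] = (11011110111)·(00000000100) mod 2 = 0+0+0+0+0+0+0+0+1+0+0 mod 2 = 1
  c[13] = d·G[:,13] = (11011110111)·(00000000010) mod 2 = 0+0+0+0+0+0+0+0+0+1+0 mod 2 = 1
  c[14] = d·G[:,14] = (11011110111)·(00000000001) mod 2 = 0+0+0+0+0+0+0+0+0+0+1 mod 2 = 1
Codeword = 101110101110111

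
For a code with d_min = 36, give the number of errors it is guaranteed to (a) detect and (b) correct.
(a) Detection requires d_min ≥ e+1, so e ≤ d_min − 1 = 35.
(b) Correction requires d_min ≥ 2t+1, so t ≤ ⌊(d_min − 1)/2⌋ = ⌊35/2⌋ = 17.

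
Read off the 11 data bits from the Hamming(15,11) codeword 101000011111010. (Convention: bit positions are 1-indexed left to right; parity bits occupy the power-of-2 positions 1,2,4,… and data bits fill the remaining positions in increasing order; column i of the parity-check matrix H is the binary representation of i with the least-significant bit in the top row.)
Parity bits occupy power-of-2 positions; data bits are at positions {3,5,6,7,9,10,11,12,13,14,15} (1-indexed).
Extract: c[3]=1 c[5]=0 c[6]=0 c[7]=0 c[9]=1 c[10]=1 c[11]=1 c[12]=1 c[13]=0 c[14]=1 c[15]=0
Data = 10001111010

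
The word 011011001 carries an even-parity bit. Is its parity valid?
Sum of all bits: 0+1+1+0+1+1+0+0+1 = 5; 5 mod 2 = 1. Result is 1 → parity error detected.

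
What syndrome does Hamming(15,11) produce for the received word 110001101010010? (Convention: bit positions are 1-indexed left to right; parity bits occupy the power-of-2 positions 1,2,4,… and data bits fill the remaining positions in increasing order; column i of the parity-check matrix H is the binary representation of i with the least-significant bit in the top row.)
Syndrome s = H · r^T (mod 2), r = 110001101010010:
  s[0] = (101010101010101)·(110001101010010) mod 2 = 1+0+0+0+0+0+1+0+1+0+1+0+0+0+0 mod 2 = 0
  s[1] = (011001100110011)·(110001101010010) mod 2 = 0+1+0+0+0+1+1+0+0+0+1+0+0+1+0 mod 2 = 1
  s[2] = (000111100001111)·(110001101010010) mod 2 = 0+0+0+0+0+1+1+0+0+0+0+0+0+1+0 mod 2 = 1
  s[3] = (000000011111111)·(110001101010010) mod 2 = 0+0+0+0+0+0+0+0+1+0+1+0+0+1+0 mod 2 = 1
Syndrome = 0111
Non-zero syndrome: error at position 14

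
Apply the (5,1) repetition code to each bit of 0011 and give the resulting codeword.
Repeat each bit 5× and concatenate:
0→00000  0→00000  1→11111  1→11111
Codeword = 00000000001111111111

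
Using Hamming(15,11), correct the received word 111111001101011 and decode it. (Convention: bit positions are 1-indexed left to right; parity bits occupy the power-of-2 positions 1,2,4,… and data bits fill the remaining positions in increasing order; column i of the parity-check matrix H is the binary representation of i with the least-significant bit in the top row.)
Syndrome s = H · r^T (mod 2), r = 111111001101011:
  s[0] = (101010101010101)·(111111001101011) mod 2 = 1+0+1+0+1+0+0+0+1+0+0+0+0+0+1 mod 2 = 1
  s[1] = (011001100110011)·(111111001101011) mod 2 = 0+1+1+0+0+1+0+0+0+1+0+0+0+1+1 mod 2 = 0
  s[2] = (000111100001111)·(111111001101011) mod 2 = 0+0+0+1+1+1+0+0+0+0+0+1+0+1+1 mod 2 = 0
  s[3] = (000000011111111)·(111111001101011) mod 2 = 0+0+0+0+0+0+0+0+1+1+0+1+0+1+1 mod 2 = 1
Syndrome = 1001
Column 9 of H equals this syndrome → error at bit 9 (1-indexed).
Flip bit 9: 111111001101011 → 111111000101011
Extract data bits at positions {3,5,6,7,9,10,11,12,13,14,15}: 11100101011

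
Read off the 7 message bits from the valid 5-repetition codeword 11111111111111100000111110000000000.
Split into 5-bit blocks: 11111 11111 11111 00000 11111 00000 00000
Data = 1110100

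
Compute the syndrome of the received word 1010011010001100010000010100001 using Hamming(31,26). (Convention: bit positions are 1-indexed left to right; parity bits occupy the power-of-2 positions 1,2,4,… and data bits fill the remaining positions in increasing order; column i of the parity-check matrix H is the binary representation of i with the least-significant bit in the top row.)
Syndrome s = H · r^T (mod 2), r = 1010011010001100010000010100001:
  s[0] = (1010101010101010101010101010101)·(1010011010001100010000010100001) mod 2 = 1+0+1+0+0+0+1+0+1+0+0+0+1+0+0+0+0+0+0+0+0+0+0+0+0+0+0+0+0+0+1 mod 2 = 0
  s[1] = (0110011001100110011001100110011)·(1010011010001100010000010100001) mod 2 = 0+0+1+0+0+1+1+0+0+0+0+0+0+1+0+0+0+1+0+0+0+0+0+0+0+1+0+0+0+0+1 mod 2 = 1
  s[2] = (0001111000011110000111100001111)·(1010011010001100010000010100001) mod 2 = 0+0+0+0+0+1+1+0+0+0+0+0+1+1+0+0+0+0+0+0+0+0+0+0+0+0+0+0+0+0+1 mod 2 = 1
  s[3] = (0000000111111110000000011111111)·(1010011010001100010000010100001) mod 2 = 0+0+0+0+0+0+0+0+1+0+0+0+1+1+0+0+0+0+0+0+0+0+0+1+0+1+0+0+0+0+1 mod 2 = 0
  s[4] = (0000000000000001111111111111111)·(1010011010001100010000010100001) mod 2 = 0+0+0+0+0+0+0+0+0+0+0+0+0+0+0+0+0+1+0+0+0+0+0+1+0+1+0+0+0+0+1 mod 2 = 0
Syndrome = 01100
Non-zero syndrome: error at position 6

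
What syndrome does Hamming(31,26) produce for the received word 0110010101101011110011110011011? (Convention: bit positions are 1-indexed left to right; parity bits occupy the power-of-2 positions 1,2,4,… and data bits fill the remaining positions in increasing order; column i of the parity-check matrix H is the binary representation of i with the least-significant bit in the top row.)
Syndrome s = H · r^T (mod 2), r = 0110010101101011110011110011011:
  s[0] = (1010101010101010101010101010101)·(0110010101101011110011110011011) mod 2 = 0+0+1+0+0+0+0+0+0+0+1+0+1+0+1+0+1+0+0+0+1+0+1+0+0+0+1+0+0+0+1 mod 2 = 1
  s[1] = (0110011001100110011001100110011)·(0110010101101011110011110011011) mod 2 = 0+1+1+0+0+1+0+0+0+1+1+0+0+0+1+0+0+1+0+0+0+1+1+0+0+0+1+0+0+1+1 mod 2 = 0
  s[2] = (0001111000011110000111100001111)·(0110010101101011110011110011011) mod 2 = 0+0+0+0+0+1+0+0+0+0+0+0+1+0+1+0+0+0+0+0+1+1+1+0+0+0+0+1+0+1+1 mod 2 = 1
  s[3] = (0000000111111110000000011111111)·(0110010101101011110011110011011) mod 2 = 0+0+0+0+0+0+0+1+0+1+1+0+1+0+1+0+0+0+0+0+0+0+0+1+0+0+1+1+0+1+1 mod 2 = 0
  s[4] = (0000000000000001111111111111111)·(0110010101101011110011110011011) mod 2 = 0+0+0+0+0+0+0+0+0+0+0+0+0+0+0+1+1+1+0+0+1+1+1+1+0+0+1+1+0+1+1 mod 2 = 1
Syndrome = 10101
Non-zero syndrome: error at position 21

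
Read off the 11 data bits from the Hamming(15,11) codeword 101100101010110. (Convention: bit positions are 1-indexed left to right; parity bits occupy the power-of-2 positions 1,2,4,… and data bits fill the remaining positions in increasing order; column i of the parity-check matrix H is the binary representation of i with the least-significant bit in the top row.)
Parity bits occupy power-of-2 positions; data bits are at positions {3,5,6,7,9,10,11,12,13,14,15} (1-indexed).
Extract: c[3]=1 c[5]=0 c[6]=0 c[7]=1 c[9]=1 c[10]=0 c[11]=1 c[12]=0 c[13]=1 c[14]=1 c[15]=0
Data = 10011010110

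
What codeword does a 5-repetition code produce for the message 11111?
Repeat each bit 5× and concatenate:
1→11111  1→11111  1→11111  1→11111  1→11111
Codeword = 1111111111111111111111111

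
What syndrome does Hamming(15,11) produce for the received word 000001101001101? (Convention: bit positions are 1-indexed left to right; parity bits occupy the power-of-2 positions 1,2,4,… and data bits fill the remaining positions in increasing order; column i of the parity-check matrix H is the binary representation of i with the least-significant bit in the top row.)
Syndrome s = H · r^T (mod 2), r = 000001101001101:
  s[0] = (101010101010101)·(000001101001101) mod 2 = 0+0+0+0+0+0+1+0+1+0+0+0+1+0+1 mod 2 = 0
  s[1] = (011001100110011)·(000001101001101) mod 2 = 0+0+0+0+0+1+1+0+0+0+0+0+0+0+1 mod 2 = 1
  s[2] = (000111100001111)·(000001101001101) mod 2 = 0+0+0+0+0+1+1+0+0+0+0+1+1+0+1 mod 2 = 1
  s[3] = (000000011111111)·(000001101001101) mod 2 = 0+0+0+0+0+0+0+0+1+0+0+1+1+0+1 mod 2 = 0
Syndrome = 0110
Non-zero syndrome: error at position 6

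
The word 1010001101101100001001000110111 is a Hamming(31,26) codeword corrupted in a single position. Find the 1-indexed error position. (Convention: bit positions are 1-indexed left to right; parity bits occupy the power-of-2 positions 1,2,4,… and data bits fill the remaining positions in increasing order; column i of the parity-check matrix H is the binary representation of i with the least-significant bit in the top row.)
Syndrome s = H · r^T (mod 2), r = 1010001101101100001001000110111:
  s[0] = (1010101010101010101010101010101)·(1010001101101100001001000110111) mod 2 = 1+0+1+0+0+0+1+0+0+0+1+0+1+0+0+0+0+0+1+0+0+0+0+0+0+0+1+0+1+0+1 mod 2 = 1
  s[1] = (0110011001100110011001100110011)·(1010001101101100001001000110111) mod 2 = 0+0+1+0+0+0+1+0+0+1+1+0+0+1+0+0+0+0+1+0+0+1+0+0+0+1+1+0+0+1+1 mod 2 = 1
  s[2] = (0001111000011110000111100001111)·(1010001101101100001001000110111) mod 2 = 0+0+0+0+0+0+1+0+0+0+0+0+1+1+0+0+0+0+0+0+0+1+0+0+0+0+0+0+1+1+1 mod 2 = 1
  s[3] = (0000000111111110000000011111111)·(1010001101101100001001000110111) mod 2 = 0+0+0+0+0+0+0+1+0+1+1+0+1+1+0+0+0+0+0+0+0+0+0+0+0+1+1+0+1+1+1 mod 2 = 0
  s[4] = (0000000000000001111111111111111)·(1010001101101100001001000110111) mod 2 = 0+0+0+0+0+0+0+0+0+0+0+0+0+0+0+0+0+0+1+0+0+1+0+0+0+1+1+0+1+1+1 mod 2 = 1
Syndrome = 11101
Column i of H is the binary representation of i, so the syndrome is the binary index of the flipped bit.
Read s = 11101 with s[0] as LSB: 1·2^0 + 1·2^1 + 1·2^2 + 0·2^3 + 1·2^4 = 23.
Error is at bit position 23.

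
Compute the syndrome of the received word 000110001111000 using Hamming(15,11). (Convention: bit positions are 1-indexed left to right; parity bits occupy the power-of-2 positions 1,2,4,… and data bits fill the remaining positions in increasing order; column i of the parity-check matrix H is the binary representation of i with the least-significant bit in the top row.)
Syndrome s = H · r^T (mod 2), r = 000110001111000:
  s[0] = (101010101010101)·(000110001111000) mod 2 = 0+0+0+0+1+0+0+0+1+0+1+0+0+0+0 mod 2 = 1
  s[1] = (011001100110011)·(000110001111000) mod 2 = 0+0+0+0+0+0+0+0+0+1+1+0+0+0+0 mod 2 = 0
  s[2] = (000111100001111)·(000110001111000) mod 2 = 0+0+0+1+1+0+0+0+0+0+0+1+0+0+0 mod 2 = 1
  s[3] = (000000011111111)·(000110001111000) mod 2 = 0+0+0+0+0+0+0+0+1+1+1+1+0+0+0 mod 2 = 0
Syndrome = 1010
Non-zero syndrome: error at position 5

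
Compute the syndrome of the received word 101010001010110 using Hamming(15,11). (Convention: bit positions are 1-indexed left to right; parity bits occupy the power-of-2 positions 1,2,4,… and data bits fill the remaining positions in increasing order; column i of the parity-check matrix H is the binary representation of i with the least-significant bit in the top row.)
Syndrome s = H · r^T (mod 2), r = 101010001010110:
  s[0] = (101010101010101)·(101010001010110) mod 2 = 1+0+1+0+1+0+0+0+1+0+1+0+1+0+0 mod 2 = 0
  s[1] = (011001100110011)·(101010001010110) mod 2 = 0+0+1+0+0+0+0+0+0+0+1+0+0+1+0 mod 2 = 1
  s[2] = (000111100001111)·(101010001010110) mod 2 = 0+0+0+0+1+0+0+0+0+0+0+0+1+1+0 mod 2 = 1
  s[3] = (000000011111111)·(101010001010110) mod 2 = 0+0+0+0+0+0+0+0+1+0+1+0+1+1+0 mod 2 = 0
Syndrome = 0110
Non-zero syndrome: error at position 6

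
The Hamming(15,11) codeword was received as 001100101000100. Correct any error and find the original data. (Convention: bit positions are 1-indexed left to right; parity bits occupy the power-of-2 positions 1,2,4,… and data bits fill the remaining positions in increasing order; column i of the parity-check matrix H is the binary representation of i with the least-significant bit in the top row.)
Syndrome s = H · r^T (mod 2), r = 001100101000100:
  s[0] = (101010101010101)·(001100101000100) mod 2 = 0+0+1+0+0+0+1+0+1+0+0+0+1+0+0 mod 2 = 0
  s[1] = (011001100110011)·(001100101000100) mod 2 = 0+0+1+0+0+0+1+0+0+0+0+0+0+0+0 mod 2 = 0
  s[2] = (000111100001111)·(001100101000100) mod 2 = 0+0+0+1+0+0+1+0+0+0+0+0+1+0+0 mod 2 = 1
  s[3] = (000000011111111)·(001100101000100) mod 2 = 0+0+0+0+0+0+0+0+1+0+0+0+1+0+0 mod 2 = 0
Syndrome = 0010
Column 4 of H equals this syndrome → error at bit 4 (1-indexed).
Flip bit 4: 001100101000100 → 001000101000100
Extract data bits at positions {3,5,6,7,9,10,11,12,13,14,15}: 10011000100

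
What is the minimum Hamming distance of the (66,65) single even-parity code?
d_min = 2 (flipping one data bit also flips the parity bit, so the two closest codewords differ in exactly 2 positions).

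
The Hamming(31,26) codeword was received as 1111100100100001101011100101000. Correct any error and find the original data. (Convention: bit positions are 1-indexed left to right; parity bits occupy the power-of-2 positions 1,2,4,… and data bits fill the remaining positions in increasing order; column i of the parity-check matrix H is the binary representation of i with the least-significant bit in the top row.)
Syndrome s = H · r^T (mod 2), r = 1111100100100001101011100101000:
  s[0] = (1010101010101010101010101010101)·(1111100100100001101011100101000) mod 2 = 1+0+1+0+1+0+0+0+0+0+1+0+0+0+0+0+1+0+1+0+1+0+1+0+0+0+0+0+0+0+0 mod 2 = 0
  s[1] = (0110011001100110011001100110011)·(1111100100100001101011100101000) mod 2 = 0+1+1+0+0+0+0+0+0+0+1+0+0+0+0+0+0+0+1+0+0+1+1+0+0+1+0+0+0+0+0 mod 2 = 1
  s[2] = (0001111000011110000111100001111)·(1111100100100001101011100101000) mod 2 = 0+0+0+1+1+0+0+0+0+0+0+0+0+0+0+0+0+0+0+0+1+1+1+0+0+0+0+1+0+0+0 mod 2 = 0
  s[3] = (0000000111111110000000011111111)·(1111100100100001101011100101000) mod 2 = 0+0+0+0+0+0+0+1+0+0+1+0+0+0+0+0+0+0+0+0+0+0+0+0+0+1+0+1+0+0+0 mod 2 = 0
  s[4] = (0000000000000001111111111111111)·(1111100100100001101011100101000) mod 2 = 0+0+0+0+0+0+0+0+0+0+0+0+0+0+0+1+1+0+1+0+1+1+1+0+0+1+0+1+0+0+0 mod 2 = 0
Syndrome = 01000
Column 2 of H equals this syndrome → error at bit 2 (1-indexed).
Flip bit 2: 1111100100100001101011100101000 → 1011100100100001101011100101000
Extract data bits at positions {3,5,6,7,9,10,11,12,13,14,15,17,18,19,20,21,22,23,24,25,26,27,28,29,30,31}: 11000010000101011100101000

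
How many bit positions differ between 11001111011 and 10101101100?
XOR = 01100010111, count of 1s = 6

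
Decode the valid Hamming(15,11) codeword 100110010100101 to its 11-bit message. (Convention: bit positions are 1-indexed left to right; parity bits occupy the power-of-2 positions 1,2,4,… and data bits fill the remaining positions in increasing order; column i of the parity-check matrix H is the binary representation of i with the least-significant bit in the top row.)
Parity bits occupy power-of-2 positions; data bits are at positions {3,5,6,7,9,10,11,12,13,14,15} (1-indexed).
Extract: c[3]=0 c[5]=1 c[6]=0 c[7]=0 c[9]=0 c[10]=1 c[11]=0 c[12]=0 c[13]=1 c[14]=0 c[15]=1
Data = 01000100101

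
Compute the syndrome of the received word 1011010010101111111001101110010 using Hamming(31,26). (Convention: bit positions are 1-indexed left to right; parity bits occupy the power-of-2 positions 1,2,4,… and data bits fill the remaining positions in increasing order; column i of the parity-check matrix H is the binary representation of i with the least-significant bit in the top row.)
Syndrome s = H · r^T (mod 2), r = 1011010010101111111001101110010:
  s[0] = (1010101010101010101010101010101)·(1011010010101111111001101110010) mod 2 = 1+0+1+0+0+0+0+0+1+0+1+0+1+0+1+0+1+0+1+0+0+0+1+0+1+0+1+0+0+0+0 mod 2 = 1
  s[1] = (0110011001100110011001100110011)·(1011010010101111111001101110010) mod 2 = 0+0+1+0+0+1+0+0+0+0+1+0+0+1+1+0+0+1+1+0+0+1+1+0+0+1+1+0+0+1+0 mod 2 = 0
  s[2] = (0001111000011110000111100001111)·(1011010010101111111001101110010) mod 2 = 0+0+0+1+0+1+0+0+0+0+0+0+1+1+1+0+0+0+0+0+0+1+1+0+0+0+0+0+0+1+0 mod 2 = 0
  s[3] = (0000000111111110000000011111111)·(1011010010101111111001101110010) mod 2 = 0+0+0+0+0+0+0+0+1+0+1+0+1+1+1+0+0+0+0+0+0+0+0+0+1+1+1+0+0+1+0 mod 2 = 1
  s[4] = (0000000000000001111111111111111)·(1011010010101111111001101110010) mod 2 = 0+0+0+0+0+0+0+0+0+0+0+0+0+0+0+1+1+1+1+0+0+1+1+0+1+1+1+0+0+1+0 mod 2 = 0
Syndrome = 10010
Non-zero syndrome: error at position 9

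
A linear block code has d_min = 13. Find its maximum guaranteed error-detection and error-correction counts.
(a) Detection requires d_min ≥ e+1, so e ≤ d_min − 1 = 12.
(b) Correction requires d_min ≥ 2t+1, so t ≤ ⌊(d_min − 1)/2⌋ = ⌊12/2⌋ = 6.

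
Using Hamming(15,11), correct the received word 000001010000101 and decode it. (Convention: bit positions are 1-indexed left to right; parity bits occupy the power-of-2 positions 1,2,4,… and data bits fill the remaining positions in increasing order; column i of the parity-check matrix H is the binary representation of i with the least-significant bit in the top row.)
Syndrome s = H · r^T (mod 2), r = 000001010000101:
  s[0] = (101010101010101)·(000001010000101) mod 2 = 0+0+0+0+0+0+0+0+0+0+0+0+1+0+1 mod 2 = 0
  s[1] = (011001100110011)·(000001010000101) mod 2 = 0+0+0+0+0+1+0+0+0+0+0+0+0+0+1 mod 2 = 0
  s[2] = (000111100001111)·(000001010000101) mod 2 = 0+0+0+0+0+1+0+0+0+0+0+0+1+0+1 mod 2 = 1
  s[3] = (000000011111111)·(000001010000101) mod 2 = 0+0+0+0+0+0+0+1+0+0+0+0+1+0+1 mod 2 = 1
Syndrome = 0011
Column 12 of H equals this syndrome → error at bit 12 (1-indexed).
Flip bit 12: 000001010000101 → 000001010001101
Extract data bits at positions {3,5,6,7,9,10,11,12,13,14,15}: 00100001101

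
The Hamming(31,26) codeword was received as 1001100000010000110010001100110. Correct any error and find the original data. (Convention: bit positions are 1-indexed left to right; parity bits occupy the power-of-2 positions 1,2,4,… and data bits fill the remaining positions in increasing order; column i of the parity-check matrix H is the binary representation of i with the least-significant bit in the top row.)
Syndrome s = H · r^T (mod 2), r = 1001100000010000110010001100110:
  s[0] = (1010101010101010101010101010101)·(1001100000010000110010001100110) mod 2 = 1+0+0+0+1+0+0+0+0+0+0+0+0+0+0+0+1+0+0+0+1+0+0+0+1+0+0+0+1+0+0 mod 2 = 0
  s[1] = (0110011001100110011001100110011)·(1001100000010000110010001100110) mod 2 = 0+0+0+0+0+0+0+0+0+0+0+0+0+0+0+0+0+1+0+0+0+0+0+0+0+1+0+0+0+1+0 mod 2 = 1
  s[2] = (0001111000011110000111100001111)·(1001100000010000110010001100110) mod 2 = 0+0+0+1+1+0+0+0+0+0+0+1+0+0+0+0+0+0+0+0+1+0+0+0+0+0+0+0+1+1+0 mod 2 = 0
  s[3] = (0000000111111110000000011111111)·(1001100000010000110010001100110) mod 2 = 0+0+0+0+0+0+0+0+0+0+0+1+0+0+0+0+0+0+0+0+0+0+0+0+1+1+0+0+1+1+0 mod 2 = 1
  s[4] = (0000000000000001111111111111111)·(1001100000010000110010001100110) mod 2 = 0+0+0+0+0+0+0+0+0+0+0+0+0+0+0+0+1+1+0+0+1+0+0+0+1+1+0+0+1+1+0 mod 2 = 1
Syndrome = 01011
Column 26 of H equals this syndrome → error at bit 26 (1-indexed).
Flip bit 26: 1001100000010000110010001100110 → 1001100000010000110010001000110
Extract data bits at positions {3,5,6,7,9,10,11,12,13,14,15,17,18,19,20,21,22,23,24,25,26,27,28,29,30,31}: 01000001000110010001000110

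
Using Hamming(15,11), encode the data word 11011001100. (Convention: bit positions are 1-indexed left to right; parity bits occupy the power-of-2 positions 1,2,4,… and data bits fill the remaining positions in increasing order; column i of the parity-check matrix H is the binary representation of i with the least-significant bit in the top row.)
Codeword c = d · G (mod 2), d = 11011001100:
  c[0] = d·G[:,0] = (11011001100)·(11011010101) mod 2 = 1+1+0+1+1+0+0+0+1+0+0 mod 2 = 1
  c[1] = d·G[:,1] = (11011001100)·(10110110011) mod 2 = 1+0+0+1+0+0+0+0+0+0+0 mod 2 = 0
  c[2] = d·G[:,2] = (11011001100)·(10000000000) mod 2 = 1+0+0+0+0+0+0+0+0+0+0 mod 2 = 1
  c[3] = d·G[:,3] = (11011001100)·(01110001111) mod 2 = 0+1+0+1+0+0+0+1+1+0+0 mod 2 = 0
  c[4] = d·G[:,4] = (11011001100)·(01000000000) mod 2 = 0+1+0+0+0+0+0+0+0+0+0 mod 2 = 1
  c[5] = d·G[:,5] = (11011001100)·(00100000000) mod 2 = 0+0+0+0+0+0+0+0+0+0+0 mod 2 = 0
  c[6] = d·G[:,6] = (11011001100)·(00010000000) mod 2 = 0+0+0+1+0+0+0+0+0+0+0 mod 2 = 1
  c[7] = d·G[:,7] = (11011001100)·(00001111111) mod 2 = 0+0+0+0+1+0+0+1+1+0+0 mod 2 = 1
  c[8] = d·G[:,8] = (11011001100)·(00001000000) mod 2 = 0+0+0+0+1+0+0+0+0+0+0 mod 2 = 1
  c[9] = d·G[:,9] = (11011001100)·(00000100000) mod 2 = 0+0+0+0+0+0+0+0+0+0+0 mod 2 = 0
  c[10] = d·G[:,10] = (11011001100)·(00000010000) mod 2 = 0+0+0+0+0+0+0+0+0+0+0 mod 2 = 0
  c[11] = d·G[:,11] = (11011001100)·(00000001000) mod 2 = 0+0+0+0+0+0+0+1+0+0+0 mod 2 = 1
  c[12] = d·G[:,12] = (11011001100)·(00000000100) mod 2 = 0+0+0+0+0+0+0+0+1+0+0 mod 2 = 1
  c[13] = d·G[:,13] = (11011001100)·(00000000010) mod 2 = 0+0+0+0+0+0+0+0+0+0+0 mod 2 = 0
  c[14] = d·G[:,14] = (11011001100)·(00000000001) mod 2 = 0+0+0+0+0+0+0+0+0+0+0 mod 2 = 0
Codeword = 101010111001100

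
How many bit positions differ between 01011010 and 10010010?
XOR = 11001000, count of 1s = 3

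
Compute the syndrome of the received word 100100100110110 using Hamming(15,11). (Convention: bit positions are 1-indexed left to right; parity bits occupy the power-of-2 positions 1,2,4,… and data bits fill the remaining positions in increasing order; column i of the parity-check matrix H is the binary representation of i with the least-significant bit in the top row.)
Syndrome s = H · r^T (mod 2), r = 100100100110110:
  s[0] = (101010101010101)·(100100100110110) mod 2 = 1+0+0+0+0+0+1+0+0+0+1+0+1+0+0 mod 2 = 0
  s[1] = (011001100110011)·(100100100110110) mod 2 = 0+0+0+0+0+0+1+0+0+1+1+0+0+1+0 mod 2 = 0
  s[2] = (000111100001111)·(100100100110110) mod 2 = 0+0+0+1+0+0+1+0+0+0+0+0+1+1+0 mod 2 = 0
  s[3] = (000000011111111)·(100100100110110) mod 2 = 0+0+0+0+0+0+0+0+0+1+1+0+1+1+0 mod 2 = 0
Syndrome = 0000
s = 0: no error detected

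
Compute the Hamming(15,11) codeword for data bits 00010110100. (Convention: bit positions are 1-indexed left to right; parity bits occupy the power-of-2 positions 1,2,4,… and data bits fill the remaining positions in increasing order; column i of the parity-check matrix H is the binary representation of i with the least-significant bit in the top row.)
Codeword c = d · G (mod 2), d = 00010110100:
  c[0] = d·G[:,0] = (00010110100)·(11011010101) mod 2 = 0+0+0+1+0+0+1+0+1+0+0 mod 2 = 1
  c[1] = d·G[:,1] = (00010110100)·(10110110011) mod 2 = 0+0+0+1+0+1+1+0+0+0+0 mod 2 = 1
  c[2] = d·G[:,2] = (00010110100)·(10000000000) mod 2 = 0+0+0+0+0+0+0+0+0+0+0 mod 2 = 0
  c[3] = d·G[:,3] = (00010110100)·(01110001111) mod 2 = 0+0+0+1+0+0+0+0+1+0+0 mod 2 = 0
  c[4] = d·G[:,4] = (00010110100)·(01000000000) mod 2 = 0+0+0+0+0+0+0+0+0+0+0 mod 2 = 0
  c[5] = d·G[:,5] = (00010110100)·(00100000000) mod 2 = 0+0+0+0+0+0+0+0+0+0+0 mod 2 = 0
  c[6] = d·G[:,6] = (00010110100)·(00010000000) mod 2 = 0+0+0+1+0+0+0+0+0+0+0 mod 2 = 1
  c[7] = d·G[:,7] = (00010110100)·(00001111111) mod 2 = 0+0+0+0+0+1+1+0+1+0+0 mod 2 = 1
  c[8] = d·G[:,8] = (00010110100)·(00001000000) mod 2 = 0+0+0+0+0+0+0+0+0+0+0 mod 2 = 0
  c[9] = d·G[:,9] = (00010110100)·(00000100000) mod 2 = 0+0+0+0+0+1+0+0+0+0+0 mod 2 = 1
  c[10] = d·G[:,10] = (00010110100)·(00000010000) mod 2 = 0+0+0+0+0+0+1+0+0+0+0 mod 2 = 1
  c[11] = d·G[:,11] = (00010110100)·(00000001000) mod 2 = 0+0+0+0+0+0+0+0+0+0+0 mod 2 = 0
  c[12] = d·G[:,12] = (00010110100)·(00000000100) mod 2 = 0+0+0+0+0+0+0+0+1+0+0 mod 2 = 1
  c[13] = d·G[:,13] = (00010110100)·(00000000010) mod 2 = 0+0+0+0+0+0+0+0+0+0+0 mod 2 = 0
  c[14] = d·G[:,14] = (00010110100)·(00000000001) mod 2 = 0+0+0+0+0+0+0+0+0+0+0 mod 2 = 0
Codeword = 110000110110100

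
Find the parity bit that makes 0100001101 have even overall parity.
Sum of data bits: 0+1+0+0+0+0+1+1+0+1 = 4.
4 mod 2 = 0, so parity bit = 0.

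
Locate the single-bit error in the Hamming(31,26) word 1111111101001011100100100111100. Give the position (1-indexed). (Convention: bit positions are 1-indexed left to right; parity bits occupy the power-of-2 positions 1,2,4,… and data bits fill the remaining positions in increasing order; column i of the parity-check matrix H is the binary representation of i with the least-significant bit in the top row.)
Syndrome s = H · r^T (mod 2), r = 1111111101001011100100100111100:
  s[0] = (1010101010101010101010101010101)·(1111111101001011100100100111100) mod 2 = 1+0+1+0+1+0+1+0+0+0+0+0+1+0+1+0+1+0+0+0+0+0+1+0+0+0+1+0+1+0+0 mod 2 = 0
  s[1] = (0110011001100110011001100110011)·(1111111101001011100100100111100) mod 2 = 0+1+1+0+0+1+1+0+0+1+0+0+0+0+1+0+0+0+0+0+0+0+1+0+0+1+1+0+0+0+0 mod 2 = 1
  s[2] = (0001111000011110000111100001111)·(1111111101001011100100100111100) mod 2 = 0+0+0+1+1+1+1+0+0+0+0+0+1+0+1+0+0+0+0+1+0+0+1+0+0+0+0+1+1+0+0 mod 2 = 0
  s[3] = (0000000111111110000000011111111)·(1111111101001011100100100111100) mod 2 = 0+0+0+0+0+0+0+1+0+1+0+0+1+0+1+0+0+0+0+0+0+0+0+0+0+1+1+1+1+0+0 mod 2 = 0
  s[4] = (0000000000000001111111111111111)·(1111111101001011100100100111100) mod 2 = 0+0+0+0+0+0+0+0+0+0+0+0+0+0+0+1+1+0+0+1+0+0+1+0+0+1+1+1+1+0+0 mod 2 = 0
Syndrome = 01000
Column i of H is the binary representation of i, so the syndrome is the binary index of the flipped bit.
Read s = 01000 with s[0] as LSB: 0·2^0 + 1·2^1 + 0·2^2 + 0·2^3 + 0·2^4 = 2.
Error is at bit position 2.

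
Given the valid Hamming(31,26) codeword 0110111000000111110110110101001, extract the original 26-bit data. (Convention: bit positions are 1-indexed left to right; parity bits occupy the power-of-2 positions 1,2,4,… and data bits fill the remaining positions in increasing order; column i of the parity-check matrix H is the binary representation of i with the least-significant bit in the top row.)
Parity bits occupy power-of-2 positions; data bits are at positions {3,5,6,7,9,10,11,12,13,14,15,17,18,19,20,21,22,23,24,25,26,27,28,29,30,31} (1-indexed).
Extract: c[3]=1 c[5]=1 c[6]=1 c[7]=1 c[9]=0 c[10]=0 c[11]=0 c[12]=0 c[13]=0 c[14]=1 c[15]=1 c[17]=1 c[18]=1 c[19]=0 c[20]=1 c[21]=1 c[22]=0 c[23]=1 c[24]=1 c[25]=0 c[26]=1 c[27]=0 c[28]=1 c[29]=0 c[30]=0 c[31]=1
Data = 11110000011110110110101001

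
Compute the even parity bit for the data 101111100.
Sum of data bits: 1+0+1+1+1+1+1+0+0 = 6.
6 mod 2 = 0, so parity bit = 0.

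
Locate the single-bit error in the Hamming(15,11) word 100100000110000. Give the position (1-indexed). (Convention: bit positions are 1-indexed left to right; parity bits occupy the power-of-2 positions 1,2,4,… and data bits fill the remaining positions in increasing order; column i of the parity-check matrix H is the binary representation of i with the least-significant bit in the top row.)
Syndrome s = H · r^T (mod 2), r = 100100000110000:
  s[0] = (101010101010101)·(100100000110000) mod 2 = 1+0+0+0+0+0+0+0+0+0+1+0+0+0+0 mod 2 = 0
  s[1] = (011001100110011)·(100100000110000) mod 2 = 0+0+0+0+0+0+0+0+0+1+1+0+0+0+0 mod 2 = 0
  s[2] = (000111100001111)·(100100000110000) mod 2 = 0+0+0+1+0+0+0+0+0+0+0+0+0+0+0 mod 2 = 1
  s[3] = (000000011111111)·(100100000110000) mod 2 = 0+0+0+0+0+0+0+0+0+1+1+0+0+0+0 mod 2 = 0
Syndrome = 0010
Column i of H is the binary representation of i, so the syndrome is the binary index of the flipped bit.
Read s = 0010 with s[0] as LSB: 0·2^0 + 0·2^1 + 1·2^2 + 0·2^3 = 4.
Error is at bit position 4.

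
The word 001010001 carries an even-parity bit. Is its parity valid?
Sum of all bits: 0+0+1+0+1+0+0+0+1 = 3; 3 mod 2 = 1. Result is 1 → parity error detected.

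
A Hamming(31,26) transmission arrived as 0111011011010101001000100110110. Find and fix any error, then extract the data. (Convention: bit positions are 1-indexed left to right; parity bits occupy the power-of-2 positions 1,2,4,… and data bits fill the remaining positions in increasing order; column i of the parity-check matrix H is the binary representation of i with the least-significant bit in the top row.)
Syndrome s = H · r^T (mod 2), r = 0111011011010101001000100110110:
  s[0] = (1010101010101010101010101010101)·(0111011011010101001000100110110) mod 2 = 0+0+1+0+0+0+1+0+1+0+0+0+0+0+0+0+0+0+1+0+0+0+1+0+0+0+1+0+1+0+0 mod 2 = 1
  s[1] = (0110011001100110011001100110011)·(0111011011010101001000100110110) mod 2 = 0+1+1+0+0+1+1+0+0+1+0+0+0+1+0+0+0+0+1+0+0+0+1+0+0+1+1+0+0+1+0 mod 2 = 1
  s[2] = (0001111000011110000111100001111)·(0111011011010101001000100110110) mod 2 = 0+0+0+1+0+1+1+0+0+0+0+1+0+1+0+0+0+0+0+0+0+0+1+0+0+0+0+0+1+1+0 mod 2 = 0
  s[3] = (0000000111111110000000011111111)·(0111011011010101001000100110110) mod 2 = 0+0+0+0+0+0+0+0+1+1+0+1+0+1+0+0+0+0+0+0+0+0+0+0+0+1+1+0+1+1+0 mod 2 = 0
  s[4] = (0000000000000001111111111111111)·(0111011011010101001000100110110) mod 2 = 0+0+0+0+0+0+0+0+0+0+0+0+0+0+0+1+0+0+1+0+0+0+1+0+0+1+1+0+1+1+0 mod 2 = 1
Syndrome = 11001
Column 19 of H equals this syndrome → error at bit 19 (1-indexed).
Flip bit 19: 0111011011010101001000100110110 → 0111011011010101000000100110110
Extract data bits at positions {3,5,6,7,9,10,11,12,13,14,15,17,18,19,20,21,22,23,24,25,26,27,28,29,30,31}: 10111101010000000100110110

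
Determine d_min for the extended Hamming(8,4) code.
d_min = 4 (adding an overall parity bit to Hamming(7,4) raises d_min from 3 to 4).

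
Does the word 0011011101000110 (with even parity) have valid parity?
Sum of all bits: 0+0+1+1+0+1+1+1+0+1+0+0+0+1+1+0 = 8; 8 mod 2 = 0. Result is 0 → valid parity.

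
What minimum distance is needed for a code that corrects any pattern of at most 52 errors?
Correcting t errors requires d_min ≥ 2t + 1 = 2·52 + 1 = 105.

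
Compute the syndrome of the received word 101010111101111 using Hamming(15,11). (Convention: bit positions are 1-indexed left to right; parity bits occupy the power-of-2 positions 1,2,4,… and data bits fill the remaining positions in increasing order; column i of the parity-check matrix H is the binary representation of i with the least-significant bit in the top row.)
Syndrome s = H · r^T (mod 2), r = 101010111101111:
  s[0] = (101010101010101)·(101010111101111) mod 2 = 1+0+1+0+1+0+1+0+1+0+0+0+1+0+1 mod 2 = 1
  s[1] = (011001100110011)·(101010111101111) mod 2 = 0+0+1+0+0+0+1+0+0+1+0+0+0+1+1 mod 2 = 1
  s[2] = (000111100001111)·(101010111101111) mod 2 = 0+0+0+0+1+0+1+0+0+0+0+1+1+1+1 mod 2 = 0
  s[3] = (000000011111111)·(101010111101111) mod 2 = 0+0+0+0+0+0+0+1+1+1+0+1+1+1+1 mod 2 = 1
Syndrome = 1101
Non-zero syndrome: error at position 11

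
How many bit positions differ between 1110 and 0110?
XOR = 1000, count of 1s = 1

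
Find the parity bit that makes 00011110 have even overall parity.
Sum of data bits: 0+0+0+1+1+1+1+0 = 4.
4 mod 2 = 0, so parity bit = 0.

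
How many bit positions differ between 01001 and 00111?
XOR = 01110, count of 1s = 3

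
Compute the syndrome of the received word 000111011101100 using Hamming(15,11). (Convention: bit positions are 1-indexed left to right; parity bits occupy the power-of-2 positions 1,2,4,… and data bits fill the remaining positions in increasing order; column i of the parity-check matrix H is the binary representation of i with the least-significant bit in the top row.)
Syndrome s = H · r^T (mod 2), r = 000111011101100:
  s[0] = (101010101010101)·(000111011101100) mod 2 = 0+0+0+0+1+0+0+0+1+0+0+0+1+0+0 mod 2 = 1
  s[1] = (011001100110011)·(000111011101100) mod 2 = 0+0+0+0+0+1+0+0+0+1+0+0+0+0+0 mod 2 = 0
  s[2] = (000111100001111)·(000111011101100) mod 2 = 0+0+0+1+1+1+0+0+0+0+0+1+1+0+0 mod 2 = 1
  s[3] = (000000011111111)·(000111011101100) mod 2 = 0+0+0+0+0+0+0+1+1+1+0+1+1+0+0 mod 2 = 1
Syndrome = 1011
Non-zero syndrome: error at position 13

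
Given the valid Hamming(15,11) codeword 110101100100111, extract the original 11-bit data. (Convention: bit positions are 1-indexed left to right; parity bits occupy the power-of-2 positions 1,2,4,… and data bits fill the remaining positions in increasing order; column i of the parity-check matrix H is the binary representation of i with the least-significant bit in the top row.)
Parity bits occupy power-of-2 positions; data bits are at positions {3,5,6,7,9,10,11,12,13,14,15} (1-indexed).
Extract: c[3]=0 c[5]=0 c[6]=1 c[7]=1 c[9]=0 c[10]=1 c[11]=0 c[12]=0 c[13]=1 c[14]=1 c[15]=1
Data = 00110100111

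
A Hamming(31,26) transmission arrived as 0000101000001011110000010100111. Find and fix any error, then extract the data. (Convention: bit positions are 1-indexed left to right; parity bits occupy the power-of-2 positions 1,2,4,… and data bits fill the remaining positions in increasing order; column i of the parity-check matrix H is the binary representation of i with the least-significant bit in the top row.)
Syndrome s = H · r^T (mod 2), r = 0000101000001011110000010100111:
  s[0] = (1010101010101010101010101010101)·(0000101000001011110000010100111) mod 2 = 0+0+0+0+1+0+1+0+0+0+0+0+1+0+1+0+1+0+0+0+0+0+0+0+0+0+0+0+1+0+1 mod 2 = 1
  s[1] = (0110011001100110011001100110011)·(0000101000001011110000010100111) mod 2 = 0+0+0+0+0+0+1+0+0+0+0+0+0+0+1+0+0+1+0+0+0+0+0+0+0+1+0+0+0+1+1 mod 2 = 0
  s[2] = (0001111000011110000111100001111)·(0000101000001011110000010100111) mod 2 = 0+0+0+0+1+0+1+0+0+0+0+0+1+0+1+0+0+0+0+0+0+0+0+0+0+0+0+0+1+1+1 mod 2 = 1
  s[3] = (0000000111111110000000011111111)·(0000101000001011110000010100111) mod 2 = 0+0+0+0+0+0+0+0+0+0+0+0+1+0+1+0+0+0+0+0+0+0+0+1+0+1+0+0+1+1+1 mod 2 = 1
  s[4] = (0000000000000001111111111111111)·(0000101000001011110000010100111) mod 2 = 0+0+0+0+0+0+0+0+0+0+0+0+0+0+0+1+1+1+0+0+0+0+0+1+0+1+0+0+1+1+1 mod 2 = 0
Syndrome = 10110
Column 13 of H equals this syndrome → error at bit 13 (1-indexed).
Flip bit 13: 0000101000001011110000010100111 → 0000101000000011110000010100111
Extract data bits at positions {3,5,6,7,9,10,11,12,13,14,15,17,18,19,20,21,22,23,24,25,26,27,28,29,30,31}: 01010000001110000010100111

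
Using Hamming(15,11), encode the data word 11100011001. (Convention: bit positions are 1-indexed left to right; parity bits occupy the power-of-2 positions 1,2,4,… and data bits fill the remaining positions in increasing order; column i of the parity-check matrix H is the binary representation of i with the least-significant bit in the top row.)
Codeword c = d · G (mod 2), d = 11100011001:
  c[0] = d·G[:,0] = (11100011001)·(11011010101) mod 2 = 1+1+0+0+0+0+1+0+0+0+1 mod 2 = 0
  c[1] = d·G[:,1] = (11100011001)·(10110110011) mod 2 = 1+0+1+0+0+0+1+0+0+0+1 mod 2 = 0
  c[2] = d·G[:,2] = (11100011001)·(10000000000) mod 2 = 1+0+0+0+0+0+0+0+0+0+0 mod 2 = 1
  c[3] = d·G[:,3] = (11100011001)·(01110001111) mod 2 = 0+1+1+0+0+0+0+1+0+0+1 mod 2 = 0
  c[4] = d·G[:,4] = (11100011001)·(01000000000) mod 2 = 0+1+0+0+0+0+0+0+0+0+0 mod 2 = 1
  c[5] = d·G[:,5] = (11100011001)·(00100000000) mod 2 = 0+0+1+0+0+0+0+0+0+0+0 mod 2 = 1
  c[6] = d·G[:,6] = (11100011001)·(00010000000) mod 2 = 0+0+0+0+0+0+0+0+0+0+0 mod 2 = 0
  c[7] = d·G[:,7] = (11100011001)·(00001111111) mod 2 = 0+0+0+0+0+0+1+1+0+0+1 mod 2 = 1
  c[8] = d·G[:,8] = (11100011001)·(00001000000) mod 2 = 0+0+0+0+0+0+0+0+0+0+0 mod 2 = 0
  c[9] = d·G[:,9] = (11100011001)·(00000100000) mod 2 = 0+0+0+0+0+0+0+0+0+0+0 mod 2 = 0
  c[10] = d·G[:,10] = (11100011001)·(00000010000) mod 2 = 0+0+0+0+0+0+1+0+0+0+0 mod 2 = 1
  c[11] = d·G[:,11] = (11100011001)·(00000001000) mod 2 = 0+0+0+0+0+0+0+1+0+0+0 mod 2 = 1
  c[12] = d·G[:,12] = (11100011001)·(00000000100) mod 2 = 0+0+0+0+0+0+0+0+0+0+0 mod 2 = 0
  c[13] = d·G[:,13] = (11100011001)·(00000000010) mod 2 = 0+0+0+0+0+0+0+0+0+0+0 mod 2 = 0
  c[14] = d·G[:,14] = (11100011001)·(00000000001) mod 2 = 0+0+0+0+0+0+0+0+0+0+1 mod 2 = 1
Codeword = 001011010011001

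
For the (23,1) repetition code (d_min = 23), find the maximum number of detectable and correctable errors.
Detection only: up to d_min − 1 = 22 errors.
Correction: up to ⌊(d_min − 1)/2⌋ = ⌊22/2⌋ = 11 errors.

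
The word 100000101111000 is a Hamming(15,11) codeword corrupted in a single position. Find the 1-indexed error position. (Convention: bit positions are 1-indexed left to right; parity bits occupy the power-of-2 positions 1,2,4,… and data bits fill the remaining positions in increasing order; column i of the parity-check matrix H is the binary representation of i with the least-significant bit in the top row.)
Syndrome s = H · r^T (mod 2), r = 100000101111000:
  s[0] = (101010101010101)·(100000101111000) mod 2 = 1+0+0+0+0+0+1+0+1+0+1+0+0+0+0 mod 2 = 0
  s[1] = (011001100110011)·(100000101111000) mod 2 = 0+0+0+0+0+0+1+0+0+1+1+0+0+0+0 mod 2 = 1
  s[2] = (000111100001111)·(100000101111000) mod 2 = 0+0+0+0+0+0+1+0+0+0+0+1+0+0+0 mod 2 = 0
  s[3] = (000000011111111)·(100000101111000) mod 2 = 0+0+0+0+0+0+0+0+1+1+1+1+0+0+0 mod 2 = 0
Syndrome = 0100
Column i of H is the binary representation of i, so the syndrome is the binary index of the flipped bit.
Read s = 0100 with s[0] as LSB: 0·2^0 + 1·2^1 + 0·2^2 + 0·2^3 = 2.
Error is at bit position 2.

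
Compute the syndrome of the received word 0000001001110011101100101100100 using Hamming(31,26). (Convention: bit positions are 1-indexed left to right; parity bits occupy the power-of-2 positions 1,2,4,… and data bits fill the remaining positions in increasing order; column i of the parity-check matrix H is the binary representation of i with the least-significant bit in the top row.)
Syndrome s = H · r^T (mod 2), r = 0000001001110011101100101100100:
  s[0] = (1010101010101010101010101010101)·(0000001001110011101100101100100) mod 2 = 0+0+0+0+0+0+1+0+0+0+1+0+0+0+1+0+1+0+1+0+0+0+1+0+1+0+0+0+1+0+0 mod 2 = 0
  s[1] = (0110011001100110011001100110011)·(0000001001110011101100101100100) mod 2 = 0+0+0+0+0+0+1+0+0+1+1+0+0+0+1+0+0+0+1+0+0+0+1+0+0+1+0+0+0+0+0 mod 2 = 1
  s[2] = (0001111000011110000111100001111)·(0000001001110011101100101100100) mod 2 = 0+0+0+0+0+0+1+0+0+0+0+1+0+0+1+0+0+0+0+1+0+0+1+0+0+0+0+0+1+0+0 mod 2 = 0
  s[3] = (0000000111111110000000011111111)·(0000001001110011101100101100100) mod 2 = 0+0+0+0+0+0+0+0+0+1+1+1+0+0+1+0+0+0+0+0+0+0+0+0+1+1+0+0+1+0+0 mod 2 = 1
  s[4] = (0000000000000001111111111111111)·(0000001001110011101100101100100) mod 2 = 0+0+0+0+0+0+0+0+0+0+0+0+0+0+0+1+1+0+1+1+0+0+1+0+1+1+0+0+1+0+0 mod 2 = 0
Syndrome = 01010
Non-zero syndrome: error at position 10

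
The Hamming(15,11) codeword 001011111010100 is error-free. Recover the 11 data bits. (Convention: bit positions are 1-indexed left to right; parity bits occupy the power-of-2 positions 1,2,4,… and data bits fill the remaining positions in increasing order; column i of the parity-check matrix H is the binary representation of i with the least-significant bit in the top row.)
Parity bits occupy power-of-2 positions; data bits are at positions {3,5,6,7,9,10,11,12,13,14,15} (1-indexed).
Extract: c[3]=1 c[5]=1 c[6]=1 c[7]=1 c[9]=1 c[10]=0 c[11]=1 c[12]=0 c[13]=1 c[14]=0 c[15]=0
Data = 11111010100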